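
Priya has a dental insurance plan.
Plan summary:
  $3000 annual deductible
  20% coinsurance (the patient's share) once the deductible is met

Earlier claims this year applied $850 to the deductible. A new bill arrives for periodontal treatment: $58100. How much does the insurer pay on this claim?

$850 of the $3000 deductible is already met, leaving $2150.
That leaves $58100 − $2150 = $55950 for coinsurance.
Coinsurance: $55950 × 20% = $11190.
So the patient owes $2150 + $11190 = $13340.
The insurer covers the remainder: $58100 − $13340 = $44760.

$44760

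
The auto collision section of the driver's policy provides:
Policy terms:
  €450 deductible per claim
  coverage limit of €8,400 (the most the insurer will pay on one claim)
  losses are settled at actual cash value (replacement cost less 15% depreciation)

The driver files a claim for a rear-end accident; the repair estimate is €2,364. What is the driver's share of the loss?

Actual cash value after 15% depreciation: €2,364 × 85% = €2,009.40.
Less the €450 deductible: €2,009.40 − €450 = €1,559.40.
€1,559.40 is within the €8,400 limit, so the insurer pays €1,559.40.
The driver bears the rest of the original loss: €2,364 − €1,559.40 = €804.60.

€804.60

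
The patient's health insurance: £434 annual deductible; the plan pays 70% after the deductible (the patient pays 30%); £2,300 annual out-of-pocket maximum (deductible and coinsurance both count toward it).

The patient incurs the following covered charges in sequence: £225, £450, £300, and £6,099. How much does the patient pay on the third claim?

£90

Claim 1 — £225: entire amount goes to the deductible. Patient owes £225 (running OOP £225).
Claim 2 — £450: deductible takes £209, £241 remains; coinsurance £241 × 30% = £72.30. Patient owes £281.30 (running OOP £506.30).
Claim 3 — £300: deductible already satisfied, so patient's share is 30% × £300 = £90. Patient owes £90 (running OOP £596.30).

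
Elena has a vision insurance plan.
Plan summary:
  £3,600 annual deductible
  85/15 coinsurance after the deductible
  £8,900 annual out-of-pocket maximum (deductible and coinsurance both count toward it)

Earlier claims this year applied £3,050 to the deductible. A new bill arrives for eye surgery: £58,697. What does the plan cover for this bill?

Deductible still to meet: £3,600 − £3,050 = £550.
After the £550 deductible portion, £58,697 − £550 = £58,147 is subject to coinsurance.
Member's 15% share of £58,147 is £8,722.05.
That puts the member's cost at £550 + £8,722.05 = £9,272.05 before any cap.
That would bring total out-of-pocket to £12,322.05, past the £8,900 cap. The member is capped at £8,900 − £3,050 = £5,850 on this claim.
The insurer covers the remainder: £58,697 − £5,850 = £52,847.

£52,847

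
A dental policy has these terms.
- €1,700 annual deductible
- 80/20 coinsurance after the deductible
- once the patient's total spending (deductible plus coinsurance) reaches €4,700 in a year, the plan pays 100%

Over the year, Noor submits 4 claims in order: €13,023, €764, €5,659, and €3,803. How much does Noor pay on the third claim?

€582.60

#1 (€13,023): €1,700 to deductible, leaving €11,323; 20% of €11,323 = €2,264.60. Cost to patient: €3,964.60. OOP to date €3,964.60.
#2 (€764): deductible already satisfied, so patient's share is 20% × €764 = €152.80. Patient pays €152.80; OOP now €4,117.40.
#3 (€5,659): deductible already satisfied, so patient's share is 20% × €5,659 = €1,131.80. Adding that to €4,117.40 gives €5,249.20, past the €4,700 cap; patient pays only €4,700 − €4,117.40 = €582.60.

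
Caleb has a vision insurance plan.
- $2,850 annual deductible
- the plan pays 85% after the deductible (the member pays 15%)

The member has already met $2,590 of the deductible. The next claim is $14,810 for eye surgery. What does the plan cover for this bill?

$12,367.50

Deductible still to meet: $2,850 − $2,590 = $260.
That leaves $14,810 − $260 = $14,550 for coinsurance.
15% of $14,550 = $2,182.50 falls to the member.
That puts the member's cost at $260 + $2,182.50 = $2,442.50.
The insurer covers the remainder: $14,810 − $2,442.50 = $12,367.50.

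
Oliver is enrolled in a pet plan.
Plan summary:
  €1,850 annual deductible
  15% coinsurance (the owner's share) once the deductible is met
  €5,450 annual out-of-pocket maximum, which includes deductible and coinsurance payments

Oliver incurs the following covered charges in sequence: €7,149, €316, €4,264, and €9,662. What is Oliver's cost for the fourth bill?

Claim 1 (€7,149): €1,850 to deductible, leaving €5,299; coinsurance €5,299 × 15% = €794.85. Owner pays €2,644.85; OOP now €2,644.85.
Claim 2 (€316): deductible already satisfied, so owner's share is 15% × €316 = €47.40. Cost to owner: €47.40. OOP to date €2,692.25.
Claim 3 (€4,264): deductible met; 15% of €4,264 = €639.60. Owner owes €639.60 (running OOP €3,331.85).
Claim 4 (€9,662): 15% coinsurance on €9,662 = €1,449.30. Cost to owner: €1,449.30. OOP to date €4,781.15.

€1,449.30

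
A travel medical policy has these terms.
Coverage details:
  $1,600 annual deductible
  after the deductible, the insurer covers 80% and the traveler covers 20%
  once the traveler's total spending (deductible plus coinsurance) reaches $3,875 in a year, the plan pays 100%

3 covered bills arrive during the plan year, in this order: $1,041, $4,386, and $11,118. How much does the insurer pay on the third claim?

Bill 1, $1,041: entire amount goes to the deductible. Traveler owes $1,041 (running OOP $1,041). Insurer: $1,041 − $1,041 = $0.
Bill 2, $4,386: deductible takes $559, $3,827 remains; 20% of $3,827 = $765.40. Cost to traveler: $1,324.40. OOP to date $2,365.40. Insurer: $4,386 − $1,324.40 = $3,061.60.
Bill 3, $11,118: deductible met; 20% of $11,118 = $2,223.60. OOP would hit $4,589 > $3,875, so the cap limits the traveler to $3,875 − $2,365.40 = $1,509.60. Plan pays $11,118 − $1,509.60 = $9,608.40.

$9,608.40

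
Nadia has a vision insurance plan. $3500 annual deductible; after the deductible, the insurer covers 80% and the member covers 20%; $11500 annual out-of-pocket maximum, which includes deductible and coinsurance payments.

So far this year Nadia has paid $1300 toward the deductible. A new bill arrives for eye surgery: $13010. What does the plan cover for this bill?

Deductible still to meet: $3500 − $1300 = $2200.
After the $2200 deductible portion, $13010 − $2200 = $10810 is subject to coinsurance.
20% of $10810 = $2162 falls to the member.
So the member owes $2200 + $2162 = $4362 before any cap.
Year-to-date out-of-pocket becomes $1300 + $4362 = $5662, still under the $11500 maximum, so no cap applies.
The plan picks up $13010 − $4362 = $8648.

$8648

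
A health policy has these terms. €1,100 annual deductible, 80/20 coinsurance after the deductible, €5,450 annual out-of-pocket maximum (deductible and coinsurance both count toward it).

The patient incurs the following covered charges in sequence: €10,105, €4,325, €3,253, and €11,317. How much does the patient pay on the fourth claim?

€1,033.40

Claim 1 (€10,105): €1,100 to deductible, leaving €9,005; coinsurance €9,005 × 20% = €1,801. Cost to patient: €2,901. OOP to date €2,901.
Claim 2 (€4,325): deductible already satisfied, so patient's share is 20% × €4,325 = €865. Cost to patient: €865. OOP to date €3,766.
Claim 3 (€3,253): deductible met; 20% of €3,253 = €650.60. Patient pays €650.60; OOP now €4,416.60.
Claim 4 (€11,317): 20% coinsurance on €11,317 = €2,263.40. Adding that to €4,416.60 gives €6,680, past the €5,450 cap; patient pays only €5,450 − €4,416.60 = €1,033.40.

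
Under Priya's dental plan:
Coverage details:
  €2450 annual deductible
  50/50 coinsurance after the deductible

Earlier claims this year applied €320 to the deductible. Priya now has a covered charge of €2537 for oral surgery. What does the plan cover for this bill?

€203.50

Deductible still to meet: €2450 − €320 = €2130.
That leaves €2537 − €2130 = €407 for coinsurance.
Coinsurance: €407 × 50% = €203.50.
So the patient owes €2130 + €203.50 = €2333.50.
The insurer covers the remainder: €2537 − €2333.50 = €203.50.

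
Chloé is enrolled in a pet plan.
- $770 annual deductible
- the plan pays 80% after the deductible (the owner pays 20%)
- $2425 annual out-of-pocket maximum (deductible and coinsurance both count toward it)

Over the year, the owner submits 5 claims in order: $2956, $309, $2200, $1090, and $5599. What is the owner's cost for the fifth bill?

Claim 1 — $2956: $770 finishes the deductible; $2186 goes to coinsurance; 20% of $2186 = $437.20. Owner pays $1207.20; OOP now $1207.20.
Claim 2 — $309: 20% coinsurance on $309 = $61.80. Cost to owner: $61.80. OOP to date $1269.
Claim 3 — $2200: deductible already satisfied, so owner's share is 20% × $2200 = $440. Owner owes $440 (running OOP $1709).
Claim 4 — $1090: deductible met; 20% of $1090 = $218. Cost to owner: $218. OOP to date $1927.
Claim 5 — $5599: deductible already satisfied, so owner's share is 20% × $5599 = $1119.80. Adding that to $1927 gives $3046.80, past the $2425 cap; owner pays only $2425 − $1927 = $498.

$498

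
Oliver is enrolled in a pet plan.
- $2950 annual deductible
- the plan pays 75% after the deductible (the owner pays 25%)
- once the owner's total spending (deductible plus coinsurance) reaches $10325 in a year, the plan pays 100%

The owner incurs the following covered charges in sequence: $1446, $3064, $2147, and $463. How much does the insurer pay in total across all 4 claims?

$3127.50

Claim 1 ($1446): all of it applies to the deductible. Owner owes $1446 (running OOP $1446). Plan pays $1446 − $1446 = $0.
Claim 2 ($3064): $1504 finishes the deductible; $1560 goes to coinsurance; owner's 25% is $390. Owner owes $1894 (running OOP $3340). Insurer: $3064 − $1894 = $1170.
Claim 3 ($2147): deductible already satisfied, so owner's share is 25% × $2147 = $536.75. Owner pays $536.75; OOP now $3876.75. Insurer: $2147 − $536.75 = $1610.25.
Claim 4 ($463): deductible already satisfied, so owner's share is 25% × $463 = $115.75. Owner pays $115.75; OOP now $3992.50. Plan pays $463 − $115.75 = $347.25.
Insurer total = bills − owner's total = $7120 − $3992.50 = $3127.50.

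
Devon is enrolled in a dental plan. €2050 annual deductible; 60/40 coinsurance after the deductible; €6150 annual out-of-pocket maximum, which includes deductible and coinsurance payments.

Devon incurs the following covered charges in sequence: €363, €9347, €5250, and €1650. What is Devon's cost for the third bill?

Claim 1 — €363: entire amount goes to the deductible. Patient pays €363; OOP now €363.
Claim 2 — €9347: €1687 to deductible, leaving €7660; coinsurance €7660 × 40% = €3064. Patient pays €4751; OOP now €5114.
Claim 3 — €5250: 40% coinsurance on €5250 = €2100. That would push OOP to €7214, over the €6150 cap, so patient pays €6150 − €5114 = €1036.

€1036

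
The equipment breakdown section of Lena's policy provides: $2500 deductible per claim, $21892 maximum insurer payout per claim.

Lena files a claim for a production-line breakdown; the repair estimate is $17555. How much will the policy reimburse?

After the deductible, $17555 − $2500 = $15055 remains.
That's under the $21892 cap, so the insurer reimburses the full $15055.

$15055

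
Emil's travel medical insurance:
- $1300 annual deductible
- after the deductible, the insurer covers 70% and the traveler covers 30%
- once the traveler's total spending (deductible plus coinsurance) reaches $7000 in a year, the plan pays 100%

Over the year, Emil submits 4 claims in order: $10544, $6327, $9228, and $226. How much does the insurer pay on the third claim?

$8199.30

Claim 1 — $10544: $1300 finishes the deductible; $9244 goes to coinsurance; traveler's 30% is $2773.20. Cost to traveler: $4073.20. OOP to date $4073.20. Plan pays $10544 − $4073.20 = $6470.80.
Claim 2 — $6327: 30% coinsurance on $6327 = $1898.10. Cost to traveler: $1898.10. OOP to date $5971.30. Plan pays $6327 − $1898.10 = $4428.90.
Claim 3 — $9228: 30% coinsurance on $9228 = $2768.40. Adding that to $5971.30 gives $8739.70, past the $7000 cap; traveler pays only $7000 − $5971.30 = $1028.70. Plan pays $9228 − $1028.70 = $8199.30.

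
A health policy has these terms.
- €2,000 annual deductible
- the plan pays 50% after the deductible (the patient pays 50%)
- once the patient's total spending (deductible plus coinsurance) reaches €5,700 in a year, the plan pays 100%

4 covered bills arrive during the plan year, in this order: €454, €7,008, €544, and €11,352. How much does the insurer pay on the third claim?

€272

Bill 1, €454: fully absorbed by the deductible. Cost to patient: €454. OOP to date €454. Insurer: €454 − €454 = €0.
Bill 2, €7,008: €1,546 finishes the deductible; €5,462 goes to coinsurance; patient's 50% is €2,731. Patient owes €4,277 (running OOP €4,731). Plan pays €7,008 − €4,277 = €2,731.
Bill 3, €544: 50% coinsurance on €544 = €272. Cost to patient: €272. OOP to date €5,003. Plan pays €544 − €272 = €272.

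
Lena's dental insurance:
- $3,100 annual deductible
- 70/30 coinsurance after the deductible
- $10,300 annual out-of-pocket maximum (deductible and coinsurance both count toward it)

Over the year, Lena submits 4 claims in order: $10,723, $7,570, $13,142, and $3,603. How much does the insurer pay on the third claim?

$10,499.90

#1 ($10,723): $3,100 finishes the deductible; $7,623 goes to coinsurance; 30% of $7,623 = $2,286.90. Patient owes $5,386.90 (running OOP $5,386.90). Insurer: $10,723 − $5,386.90 = $5,336.10.
#2 ($7,570): deductible already satisfied, so patient's share is 30% × $7,570 = $2,271. Patient owes $2,271 (running OOP $7,657.90). Insurer: $7,570 − $2,271 = $5,299.
#3 ($13,142): 30% coinsurance on $13,142 = $3,942.60. That would push OOP to $11,600.50, over the $10,300 cap, so patient pays $10,300 − $7,657.90 = $2,642.10. Insurer: $13,142 − $2,642.10 = $10,499.90.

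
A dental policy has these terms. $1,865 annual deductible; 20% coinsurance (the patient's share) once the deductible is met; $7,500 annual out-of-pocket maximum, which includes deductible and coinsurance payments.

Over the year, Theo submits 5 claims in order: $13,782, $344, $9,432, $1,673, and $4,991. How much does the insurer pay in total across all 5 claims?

#1 ($13,782): $1,865 finishes the deductible; $11,917 goes to coinsurance; coinsurance $11,917 × 20% = $2,383.40. Patient owes $4,248.40 (running OOP $4,248.40). Plan pays $13,782 − $4,248.40 = $9,533.60.
#2 ($344): deductible met; 20% of $344 = $68.80. Patient owes $68.80 (running OOP $4,317.20). Insurer: $344 − $68.80 = $275.20.
#3 ($9,432): deductible already satisfied, so patient's share is 20% × $9,432 = $1,886.40. Patient pays $1,886.40; OOP now $6,203.60. Plan pays $9,432 − $1,886.40 = $7,545.60.
#4 ($1,673): deductible already satisfied, so patient's share is 20% × $1,673 = $334.60. Cost to patient: $334.60. OOP to date $6,538.20. Plan pays $1,673 − $334.60 = $1,338.40.
#5 ($4,991): deductible met; 20% of $4,991 = $998.20. Adding that to $6,538.20 gives $7,536.40, past the $7,500 cap; patient pays only $7,500 − $6,538.20 = $961.80. Plan pays $4,991 − $961.80 = $4,029.20.
Insurer total = bills − patient's total = $30,222 − $7,500 = $22,722.

$22,722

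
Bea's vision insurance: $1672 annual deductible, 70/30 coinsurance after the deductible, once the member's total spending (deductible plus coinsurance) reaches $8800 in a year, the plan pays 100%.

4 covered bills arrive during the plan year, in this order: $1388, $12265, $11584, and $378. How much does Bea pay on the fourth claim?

Bill 1, $1388: fully absorbed by the deductible. Cost to member: $1388. OOP to date $1388.
Bill 2, $12265: $284 finishes the deductible; $11981 goes to coinsurance; 30% of $11981 = $3594.30. Cost to member: $3878.30. OOP to date $5266.30.
Bill 3, $11584: 30% coinsurance on $11584 = $3475.20. Cost to member: $3475.20. OOP to date $8741.50.
Bill 4, $378: deductible met; 30% of $378 = $113.40. That would push OOP to $8854.90, over the $8800 cap, so member pays $8800 − $8741.50 = $58.50.

$58.50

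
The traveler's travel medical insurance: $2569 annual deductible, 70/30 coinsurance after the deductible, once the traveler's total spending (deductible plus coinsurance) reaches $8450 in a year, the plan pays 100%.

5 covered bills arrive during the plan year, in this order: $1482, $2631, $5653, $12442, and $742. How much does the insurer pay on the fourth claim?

$8720.10

Claim 1 — $1482: all of it applies to the deductible. Cost to traveler: $1482. OOP to date $1482. Insurer: $1482 − $1482 = $0.
Claim 2 — $2631: $1087 to deductible, leaving $1544; 30% of $1544 = $463.20. Traveler pays $1550.20; OOP now $3032.20. Insurer: $2631 − $1550.20 = $1080.80.
Claim 3 — $5653: deductible met; 30% of $5653 = $1695.90. Cost to traveler: $1695.90. OOP to date $4728.10. Insurer: $5653 − $1695.90 = $3957.10.
Claim 4 — $12442: deductible already satisfied, so traveler's share is 30% × $12442 = $3732.60. That would push OOP to $8460.70, over the $8450 cap, so traveler pays $8450 − $4728.10 = $3721.90. Plan pays $12442 − $3721.90 = $8720.10.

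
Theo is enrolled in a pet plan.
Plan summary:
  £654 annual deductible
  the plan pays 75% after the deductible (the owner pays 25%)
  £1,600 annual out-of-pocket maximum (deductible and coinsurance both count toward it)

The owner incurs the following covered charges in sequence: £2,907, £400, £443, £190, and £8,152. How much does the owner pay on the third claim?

£110.75

Claim 1 — £2,907: £654 to deductible, leaving £2,253; coinsurance £2,253 × 25% = £563.25. Owner owes £1,217.25 (running OOP £1,217.25).
Claim 2 — £400: deductible already satisfied, so owner's share is 25% × £400 = £100. Owner pays £100; OOP now £1,317.25.
Claim 3 — £443: deductible already satisfied, so owner's share is 25% × £443 = £110.75. Owner owes £110.75 (running OOP £1,428).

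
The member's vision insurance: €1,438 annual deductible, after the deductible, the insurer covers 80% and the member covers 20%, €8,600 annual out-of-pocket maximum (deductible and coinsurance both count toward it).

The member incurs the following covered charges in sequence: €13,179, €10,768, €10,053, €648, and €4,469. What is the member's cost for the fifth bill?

€520

#1 (€13,179): €1,438 finishes the deductible; €11,741 goes to coinsurance; coinsurance €11,741 × 20% = €2,348.20. Member owes €3,786.20 (running OOP €3,786.20).
#2 (€10,768): deductible already satisfied, so member's share is 20% × €10,768 = €2,153.60. Member pays €2,153.60; OOP now €5,939.80.
#3 (€10,053): deductible already satisfied, so member's share is 20% × €10,053 = €2,010.60. Cost to member: €2,010.60. OOP to date €7,950.40.
#4 (€648): 20% coinsurance on €648 = €129.60. Cost to member: €129.60. OOP to date €8,080.
#5 (€4,469): 20% coinsurance on €4,469 = €893.80. That would push OOP to €8,973.80, over the €8,600 cap, so member pays €8,600 − €8,080 = €520.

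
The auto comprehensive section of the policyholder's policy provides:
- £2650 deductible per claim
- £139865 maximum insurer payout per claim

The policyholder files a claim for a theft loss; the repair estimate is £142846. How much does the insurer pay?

Less the £2650 deductible: £142846 − £2650 = £140196.
The £139865 per-incident cap binds; insurer pays £139865.

£139865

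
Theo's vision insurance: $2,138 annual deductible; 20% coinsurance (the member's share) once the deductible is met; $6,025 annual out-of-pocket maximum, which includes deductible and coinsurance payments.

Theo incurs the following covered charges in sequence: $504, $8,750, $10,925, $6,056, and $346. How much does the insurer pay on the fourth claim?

Claim 1 — $504: all of it applies to the deductible. Member owes $504 (running OOP $504). Plan pays $504 − $504 = $0.
Claim 2 — $8,750: deductible takes $1,634, $7,116 remains; coinsurance $7,116 × 20% = $1,423.20. Cost to member: $3,057.20. OOP to date $3,561.20. Plan pays $8,750 − $3,057.20 = $5,692.80.
Claim 3 — $10,925: 20% coinsurance on $10,925 = $2,185. Member owes $2,185 (running OOP $5,746.20). Insurer: $10,925 − $2,185 = $8,740.
Claim 4 — $6,056: deductible met; 20% of $6,056 = $1,211.20. That would push OOP to $6,957.40, over the $6,025 cap, so member pays $6,025 − $5,746.20 = $278.80. Plan pays $6,056 − $278.80 = $5,777.20.

$5,777.20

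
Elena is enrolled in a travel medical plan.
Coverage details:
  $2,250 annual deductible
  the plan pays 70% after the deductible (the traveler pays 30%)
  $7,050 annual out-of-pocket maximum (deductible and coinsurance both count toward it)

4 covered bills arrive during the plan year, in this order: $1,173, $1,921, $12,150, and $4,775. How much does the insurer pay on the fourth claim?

Bill 1, $1,173: all of it applies to the deductible. Traveler owes $1,173 (running OOP $1,173). Plan pays $1,173 − $1,173 = $0.
Bill 2, $1,921: deductible takes $1,077, $844 remains; traveler's 30% is $253.20. Traveler owes $1,330.20 (running OOP $2,503.20). Plan pays $1,921 − $1,330.20 = $590.80.
Bill 3, $12,150: deductible met; 30% of $12,150 = $3,645. Traveler owes $3,645 (running OOP $6,148.20). Insurer: $12,150 − $3,645 = $8,505.
Bill 4, $4,775: deductible already satisfied, so traveler's share is 30% × $4,775 = $1,432.50. That would push OOP to $7,580.70, over the $7,050 cap, so traveler pays $7,050 − $6,148.20 = $901.80. Plan pays $4,775 − $901.80 = $3,873.20.

$3,873.20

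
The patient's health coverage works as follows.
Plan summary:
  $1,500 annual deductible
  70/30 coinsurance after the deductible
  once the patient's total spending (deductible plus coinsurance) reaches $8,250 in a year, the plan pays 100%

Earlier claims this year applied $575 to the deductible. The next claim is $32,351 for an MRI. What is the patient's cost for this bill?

$7,675

Remaining deductible: $1,500 − $575 = $925.
The remaining $31,426 (= $32,351 − $925) moves to coinsurance.
30% of $31,426 = $9,427.80 falls to the patient.
Patient responsibility before any cap: $925 + $9,427.80 = $10,352.80.
Year-to-date out-of-pocket would reach $575 + $10,352.80 = $10,927.80, above the $8,250 maximum, so the patient pays only $8,250 − $575 = $7,675.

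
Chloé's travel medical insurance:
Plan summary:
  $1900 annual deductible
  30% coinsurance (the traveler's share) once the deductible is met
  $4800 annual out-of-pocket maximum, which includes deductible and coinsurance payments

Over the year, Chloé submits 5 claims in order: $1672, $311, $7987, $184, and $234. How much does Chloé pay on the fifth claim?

Bill 1, $1672: all of it applies to the deductible. Cost to traveler: $1672. OOP to date $1672.
Bill 2, $311: $228 finishes the deductible; $83 goes to coinsurance; coinsurance $83 × 30% = $24.90. Cost to traveler: $252.90. OOP to date $1924.90.
Bill 3, $7987: 30% coinsurance on $7987 = $2396.10. Traveler owes $2396.10 (running OOP $4321).
Bill 4, $184: deductible met; 30% of $184 = $55.20. Traveler pays $55.20; OOP now $4376.20.
Bill 5, $234: deductible already satisfied, so traveler's share is 30% × $234 = $70.20. Traveler owes $70.20 (running OOP $4446.40).

$70.20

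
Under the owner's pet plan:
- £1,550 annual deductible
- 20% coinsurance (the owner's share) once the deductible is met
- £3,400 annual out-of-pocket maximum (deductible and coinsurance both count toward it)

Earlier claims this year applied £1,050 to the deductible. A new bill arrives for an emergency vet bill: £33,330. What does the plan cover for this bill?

£30,980

Remaining deductible: £1,550 − £1,050 = £500.
After the £500 deductible portion, £33,330 − £500 = £32,830 is subject to coinsurance.
20% of £32,830 = £6,566 falls to the owner.
Owner responsibility before any cap: £500 + £6,566 = £7,066.
Adding £7,066 to the £1,050 already spent would give £8,116, which exceeds the £3,400 cap; the owner pays just £3,400 − £1,050 = £2,350.
The insurer covers the remainder: £33,330 − £2,350 = £30,980.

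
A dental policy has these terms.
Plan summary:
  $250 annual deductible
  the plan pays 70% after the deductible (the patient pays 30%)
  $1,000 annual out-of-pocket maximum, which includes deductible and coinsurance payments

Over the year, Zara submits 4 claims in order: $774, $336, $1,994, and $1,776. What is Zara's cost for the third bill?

$492

#1 ($774): deductible takes $250, $524 remains; coinsurance $524 × 30% = $157.20. Patient pays $407.20; OOP now $407.20.
#2 ($336): deductible met; 30% of $336 = $100.80. Patient owes $100.80 (running OOP $508).
#3 ($1,994): deductible already satisfied, so patient's share is 30% × $1,994 = $598.20. OOP would hit $1,106.20 > $1,000, so the cap limits the patient to $1,000 − $508 = $492.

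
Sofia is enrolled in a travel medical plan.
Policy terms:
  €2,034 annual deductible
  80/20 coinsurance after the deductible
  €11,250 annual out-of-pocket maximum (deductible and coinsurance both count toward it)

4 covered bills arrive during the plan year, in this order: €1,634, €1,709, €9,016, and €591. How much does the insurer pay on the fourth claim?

Claim 1 (€1,634): all of it applies to the deductible. Traveler pays €1,634; OOP now €1,634. Plan pays €1,634 − €1,634 = €0.
Claim 2 (€1,709): €400 to deductible, leaving €1,309; 20% of €1,309 = €261.80. Traveler owes €661.80 (running OOP €2,295.80). Insurer: €1,709 − €661.80 = €1,047.20.
Claim 3 (€9,016): deductible already satisfied, so traveler's share is 20% × €9,016 = €1,803.20. Traveler owes €1,803.20 (running OOP €4,099). Insurer: €9,016 − €1,803.20 = €7,212.80.
Claim 4 (€591): deductible already satisfied, so traveler's share is 20% × €591 = €118.20. Traveler owes €118.20 (running OOP €4,217.20). Insurer: €591 − €118.20 = €472.80.

€472.80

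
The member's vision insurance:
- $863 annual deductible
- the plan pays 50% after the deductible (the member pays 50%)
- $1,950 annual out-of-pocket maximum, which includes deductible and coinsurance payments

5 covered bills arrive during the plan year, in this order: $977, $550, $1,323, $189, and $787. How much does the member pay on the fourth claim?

Claim 1 — $977: $863 finishes the deductible; $114 goes to coinsurance; member's 50% is $57. Member owes $920 (running OOP $920).
Claim 2 — $550: 50% coinsurance on $550 = $275. Member pays $275; OOP now $1,195.
Claim 3 — $1,323: deductible met; 50% of $1,323 = $661.50. Member pays $661.50; OOP now $1,856.50.
Claim 4 — $189: 50% coinsurance on $189 = $94.50. That would push OOP to $1,951, over the $1,950 cap, so member pays $1,950 − $1,856.50 = $93.50.

$93.50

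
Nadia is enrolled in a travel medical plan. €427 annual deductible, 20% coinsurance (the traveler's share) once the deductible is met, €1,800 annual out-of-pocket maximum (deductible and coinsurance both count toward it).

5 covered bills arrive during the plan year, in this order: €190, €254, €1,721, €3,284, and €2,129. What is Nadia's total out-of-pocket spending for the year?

€1,800

Claim 1 (€190): all of it applies to the deductible. Traveler pays €190; OOP now €190.
Claim 2 (€254): €237 finishes the deductible; €17 goes to coinsurance; coinsurance €17 × 20% = €3.40. Cost to traveler: €240.40. OOP to date €430.40.
Claim 3 (€1,721): deductible already satisfied, so traveler's share is 20% × €1,721 = €344.20. Traveler owes €344.20 (running OOP €774.60).
Claim 4 (€3,284): deductible already satisfied, so traveler's share is 20% × €3,284 = €656.80. Traveler owes €656.80 (running OOP €1,431.40).
Claim 5 (€2,129): deductible already satisfied, so traveler's share is 20% × €2,129 = €425.80. That would push OOP to €1,857.20, over the €1,800 cap, so traveler pays €1,800 − €1,431.40 = €368.60.
Summing the traveler's payments: €190 + €240.40 + €344.20 + €656.80 + €368.60 = €1,800.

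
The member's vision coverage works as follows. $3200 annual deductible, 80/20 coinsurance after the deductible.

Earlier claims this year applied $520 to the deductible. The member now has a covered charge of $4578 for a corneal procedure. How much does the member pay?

$3059.60

$520 of the $3200 deductible is already met, leaving $2680.
That leaves $4578 − $2680 = $1898 for coinsurance.
Member's 20% share of $1898 is $379.60.
Member responsibility: $2680 + $379.60 = $3059.60.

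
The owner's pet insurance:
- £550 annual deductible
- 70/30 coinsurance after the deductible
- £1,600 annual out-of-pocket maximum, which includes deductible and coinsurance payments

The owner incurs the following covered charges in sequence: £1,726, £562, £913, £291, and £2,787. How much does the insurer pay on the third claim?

£639.10

Claim 1 — £1,726: £550 finishes the deductible; £1,176 goes to coinsurance; coinsurance £1,176 × 30% = £352.80. Cost to owner: £902.80. OOP to date £902.80. Plan pays £1,726 − £902.80 = £823.20.
Claim 2 — £562: deductible already satisfied, so owner's share is 30% × £562 = £168.60. Owner pays £168.60; OOP now £1,071.40. Insurer: £562 − £168.60 = £393.40.
Claim 3 — £913: deductible already satisfied, so owner's share is 30% × £913 = £273.90. Owner owes £273.90 (running OOP £1,345.30). Plan pays £913 − £273.90 = £639.10.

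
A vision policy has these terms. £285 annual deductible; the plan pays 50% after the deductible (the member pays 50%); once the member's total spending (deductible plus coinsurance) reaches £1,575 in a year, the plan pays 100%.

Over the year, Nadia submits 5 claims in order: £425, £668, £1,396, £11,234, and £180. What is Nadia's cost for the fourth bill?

Claim 1 (£425): £285 to deductible, leaving £140; 50% of £140 = £70. Member owes £355 (running OOP £355).
Claim 2 (£668): 50% coinsurance on £668 = £334. Member pays £334; OOP now £689.
Claim 3 (£1,396): deductible already satisfied, so member's share is 50% × £1,396 = £698. Member owes £698 (running OOP £1,387).
Claim 4 (£11,234): deductible already satisfied, so member's share is 50% × £11,234 = £5,617. That would push OOP to £7,004, over the £1,575 cap, so member pays £1,575 − £1,387 = £188.

£188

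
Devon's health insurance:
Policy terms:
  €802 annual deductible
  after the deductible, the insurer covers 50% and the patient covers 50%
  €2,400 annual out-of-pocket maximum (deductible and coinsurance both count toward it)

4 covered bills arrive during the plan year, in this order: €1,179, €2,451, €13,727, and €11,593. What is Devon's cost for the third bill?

€184

Claim 1 (€1,179): €802 to deductible, leaving €377; patient's 50% is €188.50. Cost to patient: €990.50. OOP to date €990.50.
Claim 2 (€2,451): 50% coinsurance on €2,451 = €1,225.50. Patient owes €1,225.50 (running OOP €2,216).
Claim 3 (€13,727): deductible already satisfied, so patient's share is 50% × €13,727 = €6,863.50. OOP would hit €9,079.50 > €2,400, so the cap limits the patient to €2,400 − €2,216 = €184.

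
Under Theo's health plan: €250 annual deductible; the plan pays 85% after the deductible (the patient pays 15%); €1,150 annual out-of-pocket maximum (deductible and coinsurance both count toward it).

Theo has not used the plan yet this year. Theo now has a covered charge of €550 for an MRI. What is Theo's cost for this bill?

The full €250 deductible is still open; €250 of this bill applies to it.
After the €250 deductible portion, €550 − €250 = €300 is subject to coinsurance.
15% of €300 = €45 falls to the patient.
That puts the patient's cost at €250 + €45 = €295 before any cap.
Year-to-date out-of-pocket becomes €0 + €295 = €295, still under the €1,150 maximum, so no cap applies.

€295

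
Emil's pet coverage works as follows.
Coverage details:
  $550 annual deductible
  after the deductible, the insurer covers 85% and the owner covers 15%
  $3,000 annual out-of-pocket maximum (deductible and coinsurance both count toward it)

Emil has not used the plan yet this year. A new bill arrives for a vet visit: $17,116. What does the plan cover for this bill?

The full $550 deductible is still open; $550 of this bill applies to it.
That leaves $17,116 − $550 = $16,566 for coinsurance.
15% of $16,566 = $2,484.90 falls to the owner.
Owner responsibility before any cap: $550 + $2,484.90 = $3,034.90.
Year-to-date out-of-pocket would reach $0 + $3,034.90 = $3,034.90, above the $3,000 maximum, so the owner pays only $3,000 − $0 = $3,000.
Insurer pays the balance: $17,116 − $3,000 = $14,116.

$14,116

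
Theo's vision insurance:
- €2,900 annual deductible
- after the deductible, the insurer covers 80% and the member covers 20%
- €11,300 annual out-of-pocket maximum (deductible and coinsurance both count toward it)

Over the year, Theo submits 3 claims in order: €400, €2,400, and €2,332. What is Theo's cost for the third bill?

#1 (€400): fully absorbed by the deductible. Member pays €400; OOP now €400.
#2 (€2,400): all of it applies to the deductible. Cost to member: €2,400. OOP to date €2,800.
#3 (€2,332): €100 to deductible, leaving €2,232; coinsurance €2,232 × 20% = €446.40. Member owes €546.40 (running OOP €3,346.40).

€546.40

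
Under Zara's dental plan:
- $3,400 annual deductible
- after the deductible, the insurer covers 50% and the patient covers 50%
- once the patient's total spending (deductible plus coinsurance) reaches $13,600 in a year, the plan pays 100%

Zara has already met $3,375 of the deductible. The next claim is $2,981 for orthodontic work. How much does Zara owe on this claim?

$3,375 of the $3,400 deductible is already met, leaving $25.
That leaves $2,981 − $25 = $2,956 for coinsurance.
50% of $2,956 = $1,478 falls to the patient.
That puts the patient's cost at $25 + $1,478 = $1,503 before any cap.
Cumulative spending $3,375 + $1,503 = $4,878 stays under the $13,600 maximum.

$1,503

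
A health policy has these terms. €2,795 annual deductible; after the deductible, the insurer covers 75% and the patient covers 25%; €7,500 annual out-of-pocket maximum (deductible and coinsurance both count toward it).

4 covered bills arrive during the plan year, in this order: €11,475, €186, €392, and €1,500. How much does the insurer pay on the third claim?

€294

Bill 1, €11,475: deductible takes €2,795, €8,680 remains; coinsurance €8,680 × 25% = €2,170. Patient pays €4,965; OOP now €4,965. Plan pays €11,475 − €4,965 = €6,510.
Bill 2, €186: 25% coinsurance on €186 = €46.50. Patient pays €46.50; OOP now €5,011.50. Plan pays €186 − €46.50 = €139.50.
Bill 3, €392: deductible already satisfied, so patient's share is 25% × €392 = €98. Cost to patient: €98. OOP to date €5,109.50. Insurer: €392 − €98 = €294.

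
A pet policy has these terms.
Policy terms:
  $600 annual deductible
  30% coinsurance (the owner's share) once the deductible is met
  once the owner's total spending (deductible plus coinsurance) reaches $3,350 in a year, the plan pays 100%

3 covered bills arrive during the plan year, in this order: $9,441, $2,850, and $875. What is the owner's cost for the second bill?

$97.70

#1 ($9,441): $600 to deductible, leaving $8,841; 30% of $8,841 = $2,652.30. Cost to owner: $3,252.30. OOP to date $3,252.30.
#2 ($2,850): 30% coinsurance on $2,850 = $855. OOP would hit $4,107.30 > $3,350, so the cap limits the owner to $3,350 − $3,252.30 = $97.70.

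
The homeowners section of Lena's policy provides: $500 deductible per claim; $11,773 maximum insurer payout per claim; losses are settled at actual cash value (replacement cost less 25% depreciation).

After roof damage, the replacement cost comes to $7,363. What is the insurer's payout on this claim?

$5,022.25

Depreciate 25%: the covered value is $7,363 × 0.75 = $5,522.25.
Less the $500 deductible: $5,522.25 − $500 = $5,022.25.
$5,022.25 is within the $11,773 limit, so the insurer pays $5,022.25.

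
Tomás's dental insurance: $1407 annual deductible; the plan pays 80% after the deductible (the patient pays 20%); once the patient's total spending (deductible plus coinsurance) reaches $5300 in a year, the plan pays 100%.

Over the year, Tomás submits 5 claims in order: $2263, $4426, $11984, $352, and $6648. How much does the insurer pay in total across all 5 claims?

$20373

Claim 1 ($2263): $1407 finishes the deductible; $856 goes to coinsurance; patient's 20% is $171.20. Cost to patient: $1578.20. OOP to date $1578.20. Insurer: $2263 − $1578.20 = $684.80.
Claim 2 ($4426): deductible met; 20% of $4426 = $885.20. Cost to patient: $885.20. OOP to date $2463.40. Plan pays $4426 − $885.20 = $3540.80.
Claim 3 ($11984): deductible already satisfied, so patient's share is 20% × $11984 = $2396.80. Cost to patient: $2396.80. OOP to date $4860.20. Insurer: $11984 − $2396.80 = $9587.20.
Claim 4 ($352): deductible met; 20% of $352 = $70.40. Cost to patient: $70.40. OOP to date $4930.60. Insurer: $352 − $70.40 = $281.60.
Claim 5 ($6648): deductible met; 20% of $6648 = $1329.60. OOP would hit $6260.20 > $5300, so the cap limits the patient to $5300 − $4930.60 = $369.40. Plan pays $6648 − $369.40 = $6278.60.
Insurer total = bills − patient's total = $25673 − $5300 = $20373.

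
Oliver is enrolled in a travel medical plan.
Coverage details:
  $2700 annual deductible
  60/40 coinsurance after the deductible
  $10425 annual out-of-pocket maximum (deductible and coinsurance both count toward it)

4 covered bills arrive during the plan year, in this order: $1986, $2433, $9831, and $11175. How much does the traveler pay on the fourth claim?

#1 ($1986): fully absorbed by the deductible. Traveler owes $1986 (running OOP $1986).
#2 ($2433): $714 to deductible, leaving $1719; 40% of $1719 = $687.60. Traveler pays $1401.60; OOP now $3387.60.
#3 ($9831): deductible met; 40% of $9831 = $3932.40. Cost to traveler: $3932.40. OOP to date $7320.
#4 ($11175): deductible met; 40% of $11175 = $4470. Adding that to $7320 gives $11790, past the $10425 cap; traveler pays only $10425 − $7320 = $3105.

$3105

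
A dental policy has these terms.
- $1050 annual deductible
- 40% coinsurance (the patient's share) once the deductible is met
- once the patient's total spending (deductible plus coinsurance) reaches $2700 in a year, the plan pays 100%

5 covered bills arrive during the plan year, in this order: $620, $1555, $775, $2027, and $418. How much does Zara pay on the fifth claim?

$79.20

Claim 1 ($620): entire amount goes to the deductible. Cost to patient: $620. OOP to date $620.
Claim 2 ($1555): $430 finishes the deductible; $1125 goes to coinsurance; patient's 40% is $450. Cost to patient: $880. OOP to date $1500.
Claim 3 ($775): deductible already satisfied, so patient's share is 40% × $775 = $310. Cost to patient: $310. OOP to date $1810.
Claim 4 ($2027): deductible met; 40% of $2027 = $810.80. Patient owes $810.80 (running OOP $2620.80).
Claim 5 ($418): deductible already satisfied, so patient's share is 40% × $418 = $167.20. Adding that to $2620.80 gives $2788, past the $2700 cap; patient pays only $2700 − $2620.80 = $79.20.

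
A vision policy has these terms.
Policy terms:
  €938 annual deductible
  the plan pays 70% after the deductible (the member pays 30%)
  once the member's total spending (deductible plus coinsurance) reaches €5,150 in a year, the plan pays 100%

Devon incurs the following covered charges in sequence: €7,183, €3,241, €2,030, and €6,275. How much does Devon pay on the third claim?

Claim 1 — €7,183: €938 finishes the deductible; €6,245 goes to coinsurance; coinsurance €6,245 × 30% = €1,873.50. Member pays €2,811.50; OOP now €2,811.50.
Claim 2 — €3,241: 30% coinsurance on €3,241 = €972.30. Member owes €972.30 (running OOP €3,783.80).
Claim 3 — €2,030: deductible already satisfied, so member's share is 30% × €2,030 = €609. Member pays €609; OOP now €4,392.80.

€609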